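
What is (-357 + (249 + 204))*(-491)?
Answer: -47136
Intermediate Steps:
(-357 + (249 + 204))*(-491) = (-357 + 453)*(-491) = 96*(-491) = -47136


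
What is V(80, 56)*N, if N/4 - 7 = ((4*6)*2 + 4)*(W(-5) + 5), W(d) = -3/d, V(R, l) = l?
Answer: 333984/5 ≈ 66797.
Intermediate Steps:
N = 5964/5 (N = 28 + 4*(((4*6)*2 + 4)*(-3/(-5) + 5)) = 28 + 4*((24*2 + 4)*(-3*(-⅕) + 5)) = 28 + 4*((48 + 4)*(⅗ + 5)) = 28 + 4*(52*(28/5)) = 28 + 4*(1456/5) = 28 + 5824/5 = 5964/5 ≈ 1192.8)
V(80, 56)*N = 56*(5964/5) = 333984/5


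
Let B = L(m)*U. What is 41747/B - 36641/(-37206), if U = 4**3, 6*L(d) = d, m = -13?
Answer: -178633615/595296 ≈ -300.08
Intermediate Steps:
L(d) = d/6
U = 64
B = -416/3 (B = ((1/6)*(-13))*64 = -13/6*64 = -416/3 ≈ -138.67)
41747/B - 36641/(-37206) = 41747/(-416/3) - 36641/(-37206) = 41747*(-3/416) - 36641*(-1/37206) = -125241/416 + 36641/37206 = -178633615/595296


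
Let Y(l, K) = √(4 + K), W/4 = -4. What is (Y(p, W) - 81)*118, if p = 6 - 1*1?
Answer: -9558 + 236*I*√3 ≈ -9558.0 + 408.76*I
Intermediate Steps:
W = -16 (W = 4*(-4) = -16)
p = 5 (p = 6 - 1 = 5)
(Y(p, W) - 81)*118 = (√(4 - 16) - 81)*118 = (√(-12) - 81)*118 = (2*I*√3 - 81)*118 = (-81 + 2*I*√3)*118 = -9558 + 236*I*√3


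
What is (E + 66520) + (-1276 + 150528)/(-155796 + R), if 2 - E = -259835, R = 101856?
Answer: 4400886832/13485 ≈ 3.2635e+5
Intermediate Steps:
E = 259837 (E = 2 - 1*(-259835) = 2 + 259835 = 259837)
(E + 66520) + (-1276 + 150528)/(-155796 + R) = (259837 + 66520) + (-1276 + 150528)/(-155796 + 101856) = 326357 + 149252/(-53940) = 326357 + 149252*(-1/53940) = 326357 - 37313/13485 = 4400886832/13485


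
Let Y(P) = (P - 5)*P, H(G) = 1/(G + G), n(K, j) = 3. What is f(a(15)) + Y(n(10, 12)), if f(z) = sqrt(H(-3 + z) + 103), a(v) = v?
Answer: -6 + sqrt(14838)/12 ≈ 4.1509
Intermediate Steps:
H(G) = 1/(2*G)
Y(P) = P*(-5 + P) (Y(P) = (-5 + P)*P = P*(-5 + P))
f(z) = sqrt(103 + 1/(2*(-3 + z))) (f(z) = sqrt(1/(2*(-3 + z)) + 103) = sqrt(103 + 1/(2*(-3 + z))))
f(a(15)) + Y(n(10, 12)) = sqrt(2)*sqrt((-617 + 206*15)/(-3 + 15))/2 + 3*(-5 + 3) = sqrt(2)*sqrt((-617 + 3090)/12)/2 + 3*(-2) = sqrt(2)*sqrt((1/12)*2473)/2 - 6 = sqrt(2)*sqrt(2473/12)/2 - 6 = sqrt(2)*(sqrt(7419)/6)/2 - 6 = sqrt(14838)/12 - 6 = -6 + sqrt(14838)/12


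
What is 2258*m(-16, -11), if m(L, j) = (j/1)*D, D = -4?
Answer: 99352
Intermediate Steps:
m(L, j) = -4*j (m(L, j) = (j/1)*(-4) = (j*1)*(-4) = j*(-4) = -4*j)
2258*m(-16, -11) = 2258*(-4*(-11)) = 2258*44 = 99352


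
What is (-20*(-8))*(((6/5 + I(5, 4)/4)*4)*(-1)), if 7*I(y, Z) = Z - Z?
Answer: -768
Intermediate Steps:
I(y, Z) = 0 (I(y, Z) = (Z - Z)/7 = (⅐)*0 = 0)
(-20*(-8))*(((6/5 + I(5, 4)/4)*4)*(-1)) = (-20*(-8))*(((6/5 + 0/4)*4)*(-1)) = 160*(((6*(⅕) + 0*(¼))*4)*(-1)) = 160*(((6/5 + 0)*4)*(-1)) = 160*(((6/5)*4)*(-1)) = 160*((24/5)*(-1)) = 160*(-24/5) = -768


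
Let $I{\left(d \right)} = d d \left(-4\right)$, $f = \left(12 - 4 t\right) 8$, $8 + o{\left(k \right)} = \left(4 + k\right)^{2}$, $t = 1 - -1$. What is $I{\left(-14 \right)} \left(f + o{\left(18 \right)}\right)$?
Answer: $-398272$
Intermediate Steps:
$t = 2$ ($t = 1 + 1 = 2$)
$o{\left(k \right)} = -8 + \left(4 + k\right)^{2}$
$f = 32$ ($f = \left(12 - 8\right) 8 = 4 \cdot 8 = 32$)
$I{\left(d \right)} = - 4 d^{2}$ ($I{\left(d \right)} = d^{2} \left(-4\right) = - 4 d^{2}$)
$I{\left(-14 \right)} \left(f + o{\left(18 \right)}\right) = - 4 \left(-14\right)^{2} \left(32 - \left(8 - \left(4 + 18\right)^{2}\right)\right) = \left(-4\right) 196 \left(32 - \left(8 - 22^{2}\right)\right) = - 784 \left(32 + \left(-8 + 484\right)\right) = - 784 \left(32 + 476\right) = \left(-784\right) 508 = -398272$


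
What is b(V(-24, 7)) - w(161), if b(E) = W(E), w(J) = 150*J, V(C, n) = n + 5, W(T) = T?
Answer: -24138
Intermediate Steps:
V(C, n) = 5 + n
b(E) = E
b(V(-24, 7)) - w(161) = (5 + 7) - 150*161 = 12 - 1*24150 = 12 - 24150 = -24138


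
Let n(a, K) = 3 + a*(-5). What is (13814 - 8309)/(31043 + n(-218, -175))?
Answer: 1835/10712 ≈ 0.17130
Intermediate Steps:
n(a, K) = 3 - 5*a
(13814 - 8309)/(31043 + n(-218, -175)) = (13814 - 8309)/(31043 + (3 - 5*(-218))) = 5505/(31043 + (3 + 1090)) = 5505/(31043 + 1093) = 5505/32136 = 5505*(1/32136) = 1835/10712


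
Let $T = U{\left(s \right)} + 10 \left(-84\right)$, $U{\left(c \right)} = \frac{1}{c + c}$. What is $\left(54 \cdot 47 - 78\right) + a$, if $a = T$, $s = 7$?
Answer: $\frac{22681}{14} \approx 1620.1$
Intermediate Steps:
$U{\left(c \right)} = \frac{1}{2 c}$
$T = - \frac{11759}{14}$ ($T = \frac{1}{2 \cdot 7} + 10 \left(-84\right) = \frac{1}{2} \cdot \frac{1}{7} - 840 = \frac{1}{14} - 840 = - \frac{11759}{14} \approx -839.93$)
$a = - \frac{11759}{14} \approx -839.93$
$\left(54 \cdot 47 - 78\right) + a = \left(54 \cdot 47 - 78\right) - \frac{11759}{14} = \left(2538 - 78\right) - \frac{11759}{14} = 2460 - \frac{11759}{14} = \frac{22681}{14}$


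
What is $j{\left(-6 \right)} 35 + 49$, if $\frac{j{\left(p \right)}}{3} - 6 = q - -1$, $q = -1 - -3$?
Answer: $994$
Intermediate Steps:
$q = 2$ ($q = -1 + 3 = 2$)
$j{\left(p \right)} = 27$ ($j{\left(p \right)} = 18 + 3 \left(2 - -1\right) = 18 + 3 \left(2 + 1\right) = 18 + 3 \cdot 3 = 18 + 9 = 27$)
$j{\left(-6 \right)} 35 + 49 = 27 \cdot 35 + 49 = 945 + 49 = 994$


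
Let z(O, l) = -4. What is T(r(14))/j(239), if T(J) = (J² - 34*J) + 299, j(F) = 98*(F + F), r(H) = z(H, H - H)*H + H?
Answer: 3491/46844 ≈ 0.074524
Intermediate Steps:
r(H) = -3*H (r(H) = -4*H + H = -3*H)
j(F) = 196*F (j(F) = 98*(2*F) = 196*F)
T(J) = 299 + J² - 34*J
T(r(14))/j(239) = (299 + (-3*14)² - (-102)*14)/((196*239)) = (299 + (-42)² - 34*(-42))/46844 = (299 + 1764 + 1428)*(1/46844) = 3491*(1/46844) = 3491/46844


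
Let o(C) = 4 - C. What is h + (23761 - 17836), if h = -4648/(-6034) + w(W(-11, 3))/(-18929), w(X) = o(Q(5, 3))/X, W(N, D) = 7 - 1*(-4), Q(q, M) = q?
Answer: 531792783964/89742389 ≈ 5925.8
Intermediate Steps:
W(N, D) = 11 (W(N, D) = 7 + 4 = 11)
w(X) = -1/X (w(X) = (4 - 1*5)/X = (4 - 5)/X = -1/X)
h = 69129139/89742389 (h = -4648/(-6034) - 1/11/(-18929) = -4648*(-1/6034) - 1*1/11*(-1/18929) = 332/431 - 1/11*(-1/18929) = 332/431 + 1/208219 = 69129139/89742389 ≈ 0.77031)
h + (23761 - 17836) = 69129139/89742389 + (23761 - 17836) = 69129139/89742389 + 5925 = 531792783964/89742389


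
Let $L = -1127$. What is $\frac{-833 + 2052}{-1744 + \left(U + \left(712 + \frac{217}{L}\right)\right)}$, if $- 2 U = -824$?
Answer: $- \frac{196259}{99851} \approx -1.9655$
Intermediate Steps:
$U = 412$ ($U = \left(- \frac{1}{2}\right) \left(-824\right) = 412$)
$\frac{-833 + 2052}{-1744 + \left(U + \left(712 + \frac{217}{L}\right)\right)} = \frac{-833 + 2052}{-1744 + \left(412 + \left(712 + \frac{217}{-1127}\right)\right)} = \frac{1219}{-1744 + \left(412 + \left(712 + 217 \left(- \frac{1}{1127}\right)\right)\right)} = \frac{1219}{-1744 + \left(412 + \left(712 - \frac{31}{161}\right)\right)} = \frac{1219}{-1744 + \left(412 + \frac{114601}{161}\right)} = \frac{1219}{-1744 + \frac{180933}{161}} = \frac{1219}{- \frac{99851}{161}} = 1219 \left(- \frac{161}{99851}\right) = - \frac{196259}{99851}$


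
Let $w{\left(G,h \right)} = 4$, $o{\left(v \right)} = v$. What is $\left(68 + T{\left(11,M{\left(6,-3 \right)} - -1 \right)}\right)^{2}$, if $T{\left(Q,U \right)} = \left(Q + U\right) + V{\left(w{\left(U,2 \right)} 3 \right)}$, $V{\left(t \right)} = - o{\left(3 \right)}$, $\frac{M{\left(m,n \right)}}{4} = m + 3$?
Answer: $12769$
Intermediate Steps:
$M{\left(m,n \right)} = 12 + 4 m$ ($M{\left(m,n \right)} = 4 \left(m + 3\right) = 4 \left(3 + m\right) = 12 + 4 m$)
$V{\left(t \right)} = -3$ ($V{\left(t \right)} = \left(-1\right) 3 = -3$)
$T{\left(Q,U \right)} = -3 + Q + U$ ($T{\left(Q,U \right)} = \left(Q + U\right) - 3 = -3 + Q + U$)
$\left(68 + T{\left(11,M{\left(6,-3 \right)} - -1 \right)}\right)^{2} = \left(68 + \left(-3 + 11 + \left(\left(12 + 4 \cdot 6\right) - -1\right)\right)\right)^{2} = \left(68 + \left(-3 + 11 + \left(\left(12 + 24\right) + 1\right)\right)\right)^{2} = \left(68 + \left(-3 + 11 + \left(36 + 1\right)\right)\right)^{2} = \left(68 + \left(-3 + 11 + 37\right)\right)^{2} = \left(68 + 45\right)^{2} = 113^{2} = 12769$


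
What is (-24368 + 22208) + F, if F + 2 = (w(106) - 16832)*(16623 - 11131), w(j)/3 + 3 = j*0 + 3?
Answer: -92443506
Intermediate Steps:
w(j) = 0 (w(j) = -9 + 3*(j*0 + 3) = -9 + 3*(0 + 3) = -9 + 3*3 = -9 + 9 = 0)
F = -92441346 (F = -2 + (0 - 16832)*(16623 - 11131) = -2 - 16832*5492 = -2 - 92441344 = -92441346)
(-24368 + 22208) + F = (-24368 + 22208) - 92441346 = -2160 - 92441346 = -92443506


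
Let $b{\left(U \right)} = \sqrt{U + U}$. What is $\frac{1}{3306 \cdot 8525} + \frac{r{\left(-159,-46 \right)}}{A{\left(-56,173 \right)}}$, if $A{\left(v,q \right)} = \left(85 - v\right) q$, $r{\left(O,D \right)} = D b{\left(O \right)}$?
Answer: $\frac{1}{28183650} - \frac{46 i \sqrt{318}}{24393} \approx 3.5482 \cdot 10^{-8} - 0.033628 i$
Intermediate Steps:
$b{\left(U \right)} = \sqrt{2} \sqrt{U}$ ($b{\left(U \right)} = \sqrt{2 U} = \sqrt{2} \sqrt{U}$)
$r{\left(O,D \right)} = D \sqrt{2} \sqrt{O}$
$A{\left(v,q \right)} = q \left(85 - v\right)$
$\frac{1}{3306 \cdot 8525} + \frac{r{\left(-159,-46 \right)}}{A{\left(-56,173 \right)}} = \frac{1}{3306 \cdot 8525} + \frac{\left(-46\right) \sqrt{2} \sqrt{-159}}{173 \left(85 - -56\right)} = \frac{1}{3306} \cdot \frac{1}{8525} + \frac{\left(-46\right) \sqrt{2} i \sqrt{159}}{173 \left(85 + 56\right)} = \frac{1}{28183650} + \frac{\left(-46\right) i \sqrt{318}}{173 \cdot 141} = \frac{1}{28183650} + \frac{\left(-46\right) i \sqrt{318}}{24393} = \frac{1}{28183650} + - 46 i \sqrt{318} \cdot \frac{1}{24393} = \frac{1}{28183650} - \frac{46 i \sqrt{318}}{24393}$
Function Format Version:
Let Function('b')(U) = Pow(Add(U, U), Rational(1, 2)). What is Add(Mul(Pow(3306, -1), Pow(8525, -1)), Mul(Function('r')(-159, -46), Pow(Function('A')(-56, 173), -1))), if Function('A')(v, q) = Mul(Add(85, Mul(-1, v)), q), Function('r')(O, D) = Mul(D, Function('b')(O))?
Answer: Add(Rational(1, 28183650), Mul(Rational(-46, 24393), I, Pow(318, Rational(1, 2)))) ≈ Add(3.5482e-8, Mul(-0.033628, I))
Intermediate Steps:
Function('b')(U) = Mul(Pow(2, Rational(1, 2)), Pow(U, Rational(1, 2))) (Function('b')(U) = Pow(Mul(2, U), Rational(1, 2)) = Mul(Pow(2, Rational(1, 2)), Pow(U, Rational(1, 2))))
Function('r')(O, D) = Mul(D, Pow(2, Rational(1, 2)), Pow(O, Rational(1, 2))) (Function('r')(O, D) = Mul(D, Mul(Pow(2, Rational(1, 2)), Pow(O, Rational(1, 2)))) = Mul(D, Pow(2, Rational(1, 2)), Pow(O, Rational(1, 2))))
Function('A')(v, q) = Mul(q, Add(85, Mul(-1, v)))
Add(Mul(Pow(3306, -1), Pow(8525, -1)), Mul(Function('r')(-159, -46), Pow(Function('A')(-56, 173), -1))) = Add(Mul(Pow(3306, -1), Pow(8525, -1)), Mul(Mul(-46, Pow(2, Rational(1, 2)), Pow(-159, Rational(1, 2))), Pow(Mul(173, Add(85, Mul(-1, -56))), -1))) = Add(Mul(Rational(1, 3306), Rational(1, 8525)), Mul(Mul(-46, Pow(2, Rational(1, 2)), Mul(I, Pow(159, Rational(1, 2)))), Pow(Mul(173, Add(85, 56)), -1))) = Add(Rational(1, 28183650), Mul(Mul(-46, I, Pow(318, Rational(1, 2))), Pow(Mul(173, 141), -1))) = Add(Rational(1, 28183650), Mul(Mul(-46, I, Pow(318, Rational(1, 2))), Pow(24393, -1))) = Add(Rational(1, 28183650), Mul(Mul(-46, I, Pow(318, Rational(1, 2))), Rational(1, 24393))) = Add(Rational(1, 28183650), Mul(Rational(-46, 24393), I, Pow(318, Rational(1, 2))))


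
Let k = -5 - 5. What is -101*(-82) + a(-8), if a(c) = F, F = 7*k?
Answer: 8212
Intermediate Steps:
k = -10
F = -70 (F = 7*(-10) = -70)
a(c) = -70
-101*(-82) + a(-8) = -101*(-82) - 70 = 8282 - 70 = 8212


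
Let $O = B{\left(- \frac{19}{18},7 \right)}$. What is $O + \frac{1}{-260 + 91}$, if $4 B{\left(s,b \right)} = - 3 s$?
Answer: $\frac{3187}{4056} \approx 0.78575$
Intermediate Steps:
$B{\left(s,b \right)} = - \frac{3 s}{4}$ ($B{\left(s,b \right)} = \frac{\left(-3\right) s}{4} = - \frac{3 s}{4}$)
$O = \frac{19}{24}$ ($O = - \frac{3 \left(- \frac{19}{18}\right)}{4} = - \frac{3 \left(\left(-19\right) \frac{1}{18}\right)}{4} = \left(- \frac{3}{4}\right) \left(- \frac{19}{18}\right) = \frac{19}{24} \approx 0.79167$)
$O + \frac{1}{-260 + 91} = \frac{19}{24} + \frac{1}{-260 + 91} = \frac{19}{24} + \frac{1}{-169} = \frac{19}{24} - \frac{1}{169} = \frac{3187}{4056}$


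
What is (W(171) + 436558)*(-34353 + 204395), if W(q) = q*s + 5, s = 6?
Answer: 74408508738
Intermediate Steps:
W(q) = 5 + 6*q (W(q) = q*6 + 5 = 6*q + 5 = 5 + 6*q)
(W(171) + 436558)*(-34353 + 204395) = ((5 + 6*171) + 436558)*(-34353 + 204395) = ((5 + 1026) + 436558)*170042 = (1031 + 436558)*170042 = 437589*170042 = 74408508738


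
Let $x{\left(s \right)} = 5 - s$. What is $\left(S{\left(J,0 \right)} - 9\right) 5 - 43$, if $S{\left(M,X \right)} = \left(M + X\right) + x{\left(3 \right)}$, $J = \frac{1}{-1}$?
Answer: $-83$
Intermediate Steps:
$J = -1$
$S{\left(M,X \right)} = 2 + M + X$ ($S{\left(M,X \right)} = \left(M + X\right) + \left(5 - 3\right) = \left(M + X\right) + 2 = 2 + M + X$)
$\left(S{\left(J,0 \right)} - 9\right) 5 - 43 = \left(\left(2 - 1 + 0\right) - 9\right) 5 - 43 = \left(1 - 9\right) 5 - 43 = \left(-8\right) 5 - 43 = -40 - 43 = -83$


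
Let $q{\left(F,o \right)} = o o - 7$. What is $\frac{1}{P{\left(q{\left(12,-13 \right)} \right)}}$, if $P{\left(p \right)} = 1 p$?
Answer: $\frac{1}{162} \approx 0.0061728$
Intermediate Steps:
$q{\left(F,o \right)} = -7 + o^{2}$ ($q{\left(F,o \right)} = o^{2} - 7 = -7 + o^{2}$)
$P{\left(p \right)} = p$
$\frac{1}{P{\left(q{\left(12,-13 \right)} \right)}} = \frac{1}{-7 + \left(-13\right)^{2}} = \frac{1}{-7 + 169} = \frac{1}{162}$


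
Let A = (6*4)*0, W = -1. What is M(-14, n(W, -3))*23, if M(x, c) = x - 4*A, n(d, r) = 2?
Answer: -322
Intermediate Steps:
A = 0 (A = 24*0 = 0)
M(x, c) = x (M(x, c) = x - 4*0 = x + 0 = x)
M(-14, n(W, -3))*23 = -14*23 = -322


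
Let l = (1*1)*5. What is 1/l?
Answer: 1/5 ≈ 0.20000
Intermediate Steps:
l = 5 (l = 1*5 = 5)
1/l = 1/5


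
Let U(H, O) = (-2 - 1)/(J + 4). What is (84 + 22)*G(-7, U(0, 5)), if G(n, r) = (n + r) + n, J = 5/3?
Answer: -26182/17 ≈ -1540.1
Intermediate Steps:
J = 5/3 (J = 5*(⅓) = 5/3 ≈ 1.6667)
U(H, O) = -9/17 (U(H, O) = (-2 - 1)/(5/3 + 4) = -3/17/3 = -3*3/17 = -9/17)
G(n, r) = r + 2*n
(84 + 22)*G(-7, U(0, 5)) = (84 + 22)*(-9/17 + 2*(-7)) = 106*(-9/17 - 14) = 106*(-247/17) = -26182/17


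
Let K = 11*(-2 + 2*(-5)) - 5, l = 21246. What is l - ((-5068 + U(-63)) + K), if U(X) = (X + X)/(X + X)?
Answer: 26450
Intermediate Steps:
U(X) = 1 (U(X) = (2*X)/((2*X)) = (2*X)*(1/(2*X)) = 1)
K = -137 (K = 11*(-2 - 10) - 5 = 11*(-12) - 5 = -132 - 5 = -137)
l - ((-5068 + U(-63)) + K) = 21246 - ((-5068 + 1) - 137) = 21246 - (-5067 - 137) = 21246 - 1*(-5204) = 21246 + 5204 = 26450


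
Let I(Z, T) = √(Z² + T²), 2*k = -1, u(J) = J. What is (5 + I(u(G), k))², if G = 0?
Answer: 121/4 ≈ 30.250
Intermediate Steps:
k = -½ (k = (½)*(-1) = -½ ≈ -0.50000)
I(Z, T) = √(T² + Z²)
(5 + I(u(G), k))² = (5 + √((-½)² + 0²))² = (5 + √(¼ + 0))² = (5 + √(¼))² = (5 + ½)² = (11/2)² = 121/4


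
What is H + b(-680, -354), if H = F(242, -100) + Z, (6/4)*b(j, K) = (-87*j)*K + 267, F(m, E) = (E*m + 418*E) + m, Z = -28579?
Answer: -14055919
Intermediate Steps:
F(m, E) = m + 418*E + E*m (F(m, E) = (418*E + E*m) + m = m + 418*E + E*m)
b(j, K) = 178 - 58*K*j (b(j, K) = 2*((-87*j)*K + 267)/3 = 2*(-87*K*j + 267)/3 = 2*(267 - 87*K*j)/3 = 178 - 58*K*j)
H = -94337 (H = (242 + 418*(-100) - 100*242) - 28579 = (242 - 41800 - 24200) - 28579 = -65758 - 28579 = -94337)
H + b(-680, -354) = -94337 + (178 - 58*(-354)*(-680)) = -94337 + (178 - 13961760) = -94337 - 13961582 = -14055919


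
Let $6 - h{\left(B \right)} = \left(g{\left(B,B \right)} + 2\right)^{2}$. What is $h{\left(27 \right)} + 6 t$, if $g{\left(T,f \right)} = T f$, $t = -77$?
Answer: $-534817$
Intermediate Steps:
$h{\left(B \right)} = 6 - \left(2 + B^{2}\right)^{2}$ ($h{\left(B \right)} = 6 - \left(B B + 2\right)^{2} = 6 - \left(B^{2} + 2\right)^{2} = 6 - \left(2 + B^{2}\right)^{2}$)
$h{\left(27 \right)} + 6 t = \left(6 - \left(2 + 27^{2}\right)^{2}\right) + 6 \left(-77\right) = \left(6 - \left(2 + 729\right)^{2}\right) - 462 = \left(6 - 731^{2}\right) - 462 = \left(6 - 534361\right) - 462 = -534355 - 462 = -534817$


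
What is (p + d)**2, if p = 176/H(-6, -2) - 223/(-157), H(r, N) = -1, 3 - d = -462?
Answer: 2078995216/24649 ≈ 84344.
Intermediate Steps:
d = 465 (d = 3 - 1*(-462) = 3 + 462 = 465)
p = -27409/157 (p = 176/(-1) - 223/(-157) = 176*(-1) - 223*(-1/157) = -176 + 223/157 = -27409/157 ≈ -174.58)
(p + d)**2 = (-27409/157 + 465)**2 = (45596/157)**2 = 2078995216/24649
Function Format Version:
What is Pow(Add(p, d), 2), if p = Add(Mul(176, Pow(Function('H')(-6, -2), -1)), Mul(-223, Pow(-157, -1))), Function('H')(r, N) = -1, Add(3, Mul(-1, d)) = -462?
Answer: Rational(2078995216, 24649) ≈ 84344.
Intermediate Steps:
d = 465 (d = Add(3, Mul(-1, -462)) = Add(3, 462) = 465)
p = Rational(-27409, 157) (p = Add(Mul(176, Pow(-1, -1)), Mul(-223, Pow(-157, -1))) = Add(Mul(176, -1), Mul(-223, Rational(-1, 157))) = Add(-176, Rational(223, 157)) = Rational(-27409, 157) ≈ -174.58)
Pow(Add(p, d), 2) = Pow(Add(Rational(-27409, 157), 465), 2) = Pow(Rational(45596, 157), 2) = Rational(2078995216, 24649)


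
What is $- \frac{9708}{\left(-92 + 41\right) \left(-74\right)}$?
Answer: $- \frac{1618}{629} \approx -2.5723$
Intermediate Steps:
$- \frac{9708}{\left(-92 + 41\right) \left(-74\right)} = - \frac{9708}{\left(-51\right) \left(-74\right)} = - \frac{9708}{3774} = \left(-9708\right) \frac{1}{3774} = - \frac{1618}{629}$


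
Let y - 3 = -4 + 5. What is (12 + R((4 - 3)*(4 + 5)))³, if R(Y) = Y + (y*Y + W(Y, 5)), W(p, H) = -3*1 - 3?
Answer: 132651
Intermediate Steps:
y = 4 (y = 3 + (-4 + 5) = 3 + 1 = 4)
W(p, H) = -6 (W(p, H) = -3 - 3 = -6)
R(Y) = -6 + 5*Y (R(Y) = Y + (4*Y - 6) = Y + (-6 + 4*Y) = -6 + 5*Y)
(12 + R((4 - 3)*(4 + 5)))³ = (12 + (-6 + 5*((4 - 3)*(4 + 5))))³ = (12 + (-6 + 5*(1*9)))³ = (12 + (-6 + 5*9))³ = (12 + (-6 + 45))³ = (12 + 39)³ = 51³ = 132651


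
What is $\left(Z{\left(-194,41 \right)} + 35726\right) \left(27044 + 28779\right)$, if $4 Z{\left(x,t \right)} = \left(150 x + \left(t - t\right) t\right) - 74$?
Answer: $\frac{3174374895}{2} \approx 1.5872 \cdot 10^{9}$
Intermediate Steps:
$Z{\left(x,t \right)} = - \frac{37}{2} + \frac{75 x}{2}$ ($Z{\left(x,t \right)} = \frac{\left(150 x + \left(t - t\right) t\right) - 74}{4} = \frac{\left(150 x + 0 t\right) - 74}{4} = \frac{\left(150 x + 0\right) - 74}{4} = \frac{150 x - 74}{4} = \frac{-74 + 150 x}{4} = - \frac{37}{2} + \frac{75 x}{2}$)
$\left(Z{\left(-194,41 \right)} + 35726\right) \left(27044 + 28779\right) = \left(\left(- \frac{37}{2} + \frac{75}{2} \left(-194\right)\right) + 35726\right) \left(27044 + 28779\right) = \left(\left(- \frac{37}{2} - 7275\right) + 35726\right) 55823 = \left(- \frac{14587}{2} + 35726\right) 55823 = \frac{56865}{2} \cdot 55823 = \frac{3174374895}{2}$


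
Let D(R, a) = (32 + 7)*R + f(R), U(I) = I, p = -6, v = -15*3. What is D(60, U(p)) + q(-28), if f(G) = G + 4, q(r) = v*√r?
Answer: 2404 - 90*I*√7 ≈ 2404.0 - 238.12*I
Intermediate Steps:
v = -45
q(r) = -45*√r
f(G) = 4 + G
D(R, a) = 4 + 40*R (D(R, a) = (32 + 7)*R + (4 + R) = 39*R + (4 + R) = 4 + 40*R)
D(60, U(p)) + q(-28) = (4 + 40*60) - 90*I*√7 = (4 + 2400) - 90*I*√7 = 2404 - 90*I*√7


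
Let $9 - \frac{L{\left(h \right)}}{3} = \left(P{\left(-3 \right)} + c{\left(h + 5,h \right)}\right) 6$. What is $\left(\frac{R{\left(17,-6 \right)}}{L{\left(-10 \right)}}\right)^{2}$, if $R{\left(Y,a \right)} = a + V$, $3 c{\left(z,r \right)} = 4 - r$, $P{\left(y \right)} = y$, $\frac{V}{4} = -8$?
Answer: $\frac{1444}{9} \approx 160.44$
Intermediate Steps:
$V = -32$ ($V = 4 \left(-8\right) = -32$)
$c{\left(z,r \right)} = \frac{4}{3} - \frac{r}{3}$ ($c{\left(z,r \right)} = \frac{4 - r}{3} = \frac{4}{3} - \frac{r}{3}$)
$R{\left(Y,a \right)} = -32 + a$ ($R{\left(Y,a \right)} = a - 32 = -32 + a$)
$L{\left(h \right)} = 57 + 6 h$ ($L{\left(h \right)} = 27 - 3 \left(-3 - \left(- \frac{4}{3} + \frac{h}{3}\right)\right) 6 = 27 - 3 \left(- \frac{5}{3} - \frac{h}{3}\right) 6 = 27 - 3 \left(-10 - 2 h\right) = 27 + \left(30 + 6 h\right) = 57 + 6 h$)
$\left(\frac{R{\left(17,-6 \right)}}{L{\left(-10 \right)}}\right)^{2} = \left(\frac{-32 - 6}{57 + 6 \left(-10\right)}\right)^{2} = \left(- \frac{38}{57 - 60}\right)^{2} = \left(- \frac{38}{-3}\right)^{2} = \left(\left(-38\right) \left(- \frac{1}{3}\right)\right)^{2} = \left(\frac{38}{3}\right)^{2} = \frac{1444}{9}$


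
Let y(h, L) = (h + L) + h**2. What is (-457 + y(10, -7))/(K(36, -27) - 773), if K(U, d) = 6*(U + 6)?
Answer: 354/521 ≈ 0.67946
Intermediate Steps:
K(U, d) = 36 + 6*U (K(U, d) = 6*(6 + U) = 36 + 6*U)
y(h, L) = L + h + h**2 (y(h, L) = (L + h) + h**2 = L + h + h**2)
(-457 + y(10, -7))/(K(36, -27) - 773) = (-457 + (-7 + 10 + 10**2))/((36 + 6*36) - 773) = (-457 + (-7 + 10 + 100))/((36 + 216) - 773) = (-457 + 103)/(252 - 773) = -354/(-521) = -354*(-1/521) = 354/521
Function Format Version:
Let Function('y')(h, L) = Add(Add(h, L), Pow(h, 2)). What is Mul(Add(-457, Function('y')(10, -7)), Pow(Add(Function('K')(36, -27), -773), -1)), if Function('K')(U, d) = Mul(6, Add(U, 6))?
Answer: Rational(354, 521) ≈ 0.67946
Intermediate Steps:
Function('K')(U, d) = Add(36, Mul(6, U)) (Function('K')(U, d) = Mul(6, Add(6, U)) = Add(36, Mul(6, U)))
Function('y')(h, L) = Add(L, h, Pow(h, 2)) (Function('y')(h, L) = Add(Add(L, h), Pow(h, 2)) = Add(L, h, Pow(h, 2)))
Mul(Add(-457, Function('y')(10, -7)), Pow(Add(Function('K')(36, -27), -773), -1)) = Mul(Add(-457, Add(-7, 10, Pow(10, 2))), Pow(Add(Add(36, Mul(6, 36)), -773), -1)) = Mul(Add(-457, Add(-7, 10, 100)), Pow(Add(Add(36, 216), -773), -1)) = Mul(Add(-457, 103), Pow(Add(252, -773), -1)) = Mul(-354, Pow(-521, -1)) = Mul(-354, Rational(-1, 521)) = Rational(354, 521)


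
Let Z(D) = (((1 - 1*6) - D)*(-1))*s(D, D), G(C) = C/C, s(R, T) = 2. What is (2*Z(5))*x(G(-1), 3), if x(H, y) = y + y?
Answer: 240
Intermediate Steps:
G(C) = 1
x(H, y) = 2*y
Z(D) = 10 + 2*D (Z(D) = (((1 - 1*6) - D)*(-1))*2 = (((1 - 6) - D)*(-1))*2 = ((-5 - D)*(-1))*2 = (5 + D)*2 = 10 + 2*D)
(2*Z(5))*x(G(-1), 3) = (2*(10 + 2*5))*(2*3) = (2*(10 + 10))*6 = (2*20)*6 = 40*6 = 240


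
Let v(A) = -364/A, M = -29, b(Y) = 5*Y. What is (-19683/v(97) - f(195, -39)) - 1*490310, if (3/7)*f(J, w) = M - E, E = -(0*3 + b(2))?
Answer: -529642355/1092 ≈ -4.8502e+5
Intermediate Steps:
E = -10 (E = -(0*3 + 5*2) = -(0 + 10) = -1*10 = -10)
f(J, w) = -133/3 (f(J, w) = 7*(-29 - 1*(-10))/3 = 7*(-29 + 10)/3 = (7/3)*(-19) = -133/3)
(-19683/v(97) - f(195, -39)) - 1*490310 = (-19683/((-364/97)) - 1*(-133/3)) - 1*490310 = (-19683/((-364*1/97)) + 133/3) - 490310 = (-19683/(-364/97) + 133/3) - 490310 = (-19683*(-97/364) + 133/3) - 490310 = (1909251/364 + 133/3) - 490310 = 5776165/1092 - 490310 = -529642355/1092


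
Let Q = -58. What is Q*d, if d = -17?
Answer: 986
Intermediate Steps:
Q*d = -58*(-17) = 986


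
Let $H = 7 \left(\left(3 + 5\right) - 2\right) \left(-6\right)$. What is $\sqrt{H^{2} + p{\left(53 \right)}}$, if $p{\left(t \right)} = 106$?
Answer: $\sqrt{63610} \approx 252.21$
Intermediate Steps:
$H = -252$ ($H = 7 \left(8 - 2\right) \left(-6\right) = 7 \cdot 6 \left(-6\right) = 42 \left(-6\right) = -252$)
$\sqrt{H^{2} + p{\left(53 \right)}} = \sqrt{\left(-252\right)^{2} + 106} = \sqrt{63504 + 106} = \sqrt{63610}$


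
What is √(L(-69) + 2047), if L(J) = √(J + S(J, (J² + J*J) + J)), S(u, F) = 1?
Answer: √(2047 + 2*I*√17) ≈ 45.244 + 0.09113*I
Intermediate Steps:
L(J) = √(1 + J) (L(J) = √(J + 1) = √(1 + J))
√(L(-69) + 2047) = √(√(1 - 69) + 2047) = √(√(-68) + 2047) = √(2*I*√17 + 2047) = √(2047 + 2*I*√17)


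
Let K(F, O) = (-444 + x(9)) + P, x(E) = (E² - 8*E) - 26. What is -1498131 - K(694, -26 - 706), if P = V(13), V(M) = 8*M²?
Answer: -1499022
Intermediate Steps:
x(E) = -26 + E² - 8*E
P = 1352 (P = 8*13² = 8*169 = 1352)
K(F, O) = 891 (K(F, O) = (-444 + (-26 + 9² - 8*9)) + 1352 = (-444 + (-26 + 81 - 72)) + 1352 = (-444 - 17) + 1352 = -461 + 1352 = 891)
-1498131 - K(694, -26 - 706) = -1498131 - 1*891 = -1498131 - 891 = -1499022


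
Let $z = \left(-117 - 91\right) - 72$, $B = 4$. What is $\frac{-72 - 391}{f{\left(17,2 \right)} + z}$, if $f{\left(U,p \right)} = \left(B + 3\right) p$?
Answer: $\frac{463}{266} \approx 1.7406$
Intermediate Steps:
$z = -280$ ($z = -208 - 72 = -280$)
$f{\left(U,p \right)} = 7 p$ ($f{\left(U,p \right)} = \left(4 + 3\right) p = 7 p$)
$\frac{-72 - 391}{f{\left(17,2 \right)} + z} = \frac{-72 - 391}{7 \cdot 2 - 280} = - \frac{463}{14 - 280} = - \frac{463}{-266} = \left(-463\right) \left(- \frac{1}{266}\right) = \frac{463}{266}$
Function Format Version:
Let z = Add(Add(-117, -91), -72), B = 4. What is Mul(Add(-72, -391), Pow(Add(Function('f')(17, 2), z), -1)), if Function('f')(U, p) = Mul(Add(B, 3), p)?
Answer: Rational(463, 266) ≈ 1.7406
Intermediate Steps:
z = -280 (z = Add(-208, -72) = -280)
Function('f')(U, p) = Mul(7, p) (Function('f')(U, p) = Mul(Add(4, 3), p) = Mul(7, p))
Mul(Add(-72, -391), Pow(Add(Function('f')(17, 2), z), -1)) = Mul(Add(-72, -391), Pow(Add(Mul(7, 2), -280), -1)) = Mul(-463, Pow(Add(14, -280), -1)) = Mul(-463, Pow(-266, -1)) = Mul(-463, Rational(-1, 266)) = Rational(463, 266)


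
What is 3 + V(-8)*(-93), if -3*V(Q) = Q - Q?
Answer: 3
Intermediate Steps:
V(Q) = 0 (V(Q) = -(Q - Q)/3 = -1/3*0 = 0)
3 + V(-8)*(-93) = 3 + 0*(-93) = 3 + 0 = 3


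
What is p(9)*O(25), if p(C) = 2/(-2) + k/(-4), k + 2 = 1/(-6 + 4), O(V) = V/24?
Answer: -25/64 ≈ -0.39063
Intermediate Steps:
O(V) = V/24 (O(V) = V*(1/24) = V/24)
k = -5/2 (k = -2 + 1/(-6 + 4) = -2 + 1/(-2) = -2 - ½ = -5/2 ≈ -2.5000)
p(C) = -3/8 (p(C) = 2/(-2) - 5/2/(-4) = 2*(-½) - 5/2*(-¼) = -1 + 5/8 = -3/8)
p(9)*O(25) = -25/64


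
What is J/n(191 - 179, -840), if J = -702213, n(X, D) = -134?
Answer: 702213/134 ≈ 5240.4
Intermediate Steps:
J/n(191 - 179, -840) = -702213/(-134) = -702213*(-1/134) = 702213/134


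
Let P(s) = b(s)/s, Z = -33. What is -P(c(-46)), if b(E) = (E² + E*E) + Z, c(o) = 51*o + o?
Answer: 11443295/2392 ≈ 4784.0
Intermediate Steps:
c(o) = 52*o
b(E) = -33 + 2*E² (b(E) = (E² + E*E) - 33 = (E² + E²) - 33 = 2*E² - 33 = -33 + 2*E²)
P(s) = (-33 + 2*s²)/s
-P(c(-46)) = -(-33/(52*(-46)) + 2*(52*(-46))) = -(-33/(-2392) + 2*(-2392)) = -(-33*(-1/2392) - 4784) = -(33/2392 - 4784) = -1*(-11443295/2392) = 11443295/2392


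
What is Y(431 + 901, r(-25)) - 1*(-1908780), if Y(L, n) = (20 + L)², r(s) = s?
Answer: 3736684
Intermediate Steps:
Y(431 + 901, r(-25)) - 1*(-1908780) = (20 + (431 + 901))² - 1*(-1908780) = (20 + 1332)² + 1908780 = 1352² + 1908780 = 1827904 + 1908780 = 3736684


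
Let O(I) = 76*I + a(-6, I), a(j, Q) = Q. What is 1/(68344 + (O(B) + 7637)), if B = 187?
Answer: 1/90380 ≈ 1.1064e-5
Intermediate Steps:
O(I) = 77*I (O(I) = 76*I + I = 77*I)
1/(68344 + (O(B) + 7637)) = 1/(68344 + (77*187 + 7637)) = 1/(68344 + (14399 + 7637)) = 1/(68344 + 22036) = 1/90380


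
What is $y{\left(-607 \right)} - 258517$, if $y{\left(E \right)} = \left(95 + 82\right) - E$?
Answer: $-257733$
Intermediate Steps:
$y{\left(E \right)} = 177 - E$
$y{\left(-607 \right)} - 258517 = \left(177 - -607\right) - 258517 = \left(177 + 607\right) - 258517 = 784 - 258517 = -257733$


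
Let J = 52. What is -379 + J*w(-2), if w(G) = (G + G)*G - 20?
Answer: -1003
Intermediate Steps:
w(G) = -20 + 2*G² (w(G) = (2*G)*G - 20 = 2*G² - 20 = -20 + 2*G²)
-379 + J*w(-2) = -379 + 52*(-20 + 2*(-2)²) = -379 + 52*(-20 + 2*4) = -379 + 52*(-20 + 8) = -379 + 52*(-12) = -379 - 624 = -1003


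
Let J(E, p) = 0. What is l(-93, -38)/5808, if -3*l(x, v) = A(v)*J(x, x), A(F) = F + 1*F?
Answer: 0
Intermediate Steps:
A(F) = 2*F (A(F) = F + F = 2*F)
l(x, v) = 0 (l(x, v) = -2*v*0/3 = -⅓*0 = 0)
l(-93, -38)/5808 = 0/5808 = 0*(1/5808) = 0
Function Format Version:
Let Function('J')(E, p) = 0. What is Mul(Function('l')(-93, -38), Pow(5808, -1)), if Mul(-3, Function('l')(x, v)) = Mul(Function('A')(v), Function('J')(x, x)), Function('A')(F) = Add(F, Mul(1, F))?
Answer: 0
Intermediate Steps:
Function('A')(F) = Mul(2, F) (Function('A')(F) = Add(F, F) = Mul(2, F))
Function('l')(x, v) = 0 (Function('l')(x, v) = Mul(Rational(-1, 3), Mul(Mul(2, v), 0)) = Mul(Rational(-1, 3), 0) = 0)
Mul(Function('l')(-93, -38), Pow(5808, -1)) = Mul(0, Pow(5808, -1)) = Mul(0, Rational(1, 5808)) = 0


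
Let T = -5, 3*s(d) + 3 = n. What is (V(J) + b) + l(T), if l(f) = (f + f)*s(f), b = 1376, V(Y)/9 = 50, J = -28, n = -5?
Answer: 5558/3 ≈ 1852.7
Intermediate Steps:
V(Y) = 450 (V(Y) = 9*50 = 450)
s(d) = -8/3 (s(d) = -1 + (⅓)*(-5) = -1 - 5/3 = -8/3)
l(f) = -16*f/3 (l(f) = (f + f)*(-8/3) = (2*f)*(-8/3) = -16*f/3)
(V(J) + b) + l(T) = (450 + 1376) - 16/3*(-5) = 1826 + 80/3 = 5558/3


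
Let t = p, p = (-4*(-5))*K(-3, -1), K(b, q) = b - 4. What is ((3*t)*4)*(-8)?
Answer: 13440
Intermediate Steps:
K(b, q) = -4 + b
p = -140 (p = (-4*(-5))*(-4 - 3) = 20*(-7) = -140)
t = -140
((3*t)*4)*(-8) = ((3*(-140))*4)*(-8) = -420*4*(-8) = -1680*(-8) = 13440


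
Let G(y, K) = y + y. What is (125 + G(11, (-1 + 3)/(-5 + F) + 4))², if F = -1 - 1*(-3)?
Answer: 21609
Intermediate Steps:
F = 2 (F = -1 + 3 = 2)
G(y, K) = 2*y
(125 + G(11, (-1 + 3)/(-5 + F) + 4))² = (125 + 2*11)² = (125 + 22)² = 147² = 21609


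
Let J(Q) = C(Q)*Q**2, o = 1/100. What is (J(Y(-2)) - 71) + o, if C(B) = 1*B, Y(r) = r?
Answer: -7899/100 ≈ -78.990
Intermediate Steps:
o = 1/100 ≈ 0.010000
C(B) = B
J(Q) = Q**3 (J(Q) = Q*Q**2 = Q**3)
(J(Y(-2)) - 71) + o = ((-2)**3 - 71) + 1/100 = (-8 - 71) + 1/100 = -79 + 1/100 = -7899/100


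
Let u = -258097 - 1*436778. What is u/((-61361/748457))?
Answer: 520084057875/61361 ≈ 8.4758e+6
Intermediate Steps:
u = -694875 (u = -258097 - 436778 = -694875)
u/((-61361/748457)) = -694875/((-61361/748457)) = -694875/((-61361*1/748457)) = -694875/(-61361/748457) = -694875*(-748457/61361) = 520084057875/61361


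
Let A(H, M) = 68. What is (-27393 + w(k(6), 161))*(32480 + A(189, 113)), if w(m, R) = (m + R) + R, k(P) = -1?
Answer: -881139456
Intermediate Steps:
w(m, R) = m + 2*R (w(m, R) = (R + m) + R = m + 2*R)
(-27393 + w(k(6), 161))*(32480 + A(189, 113)) = (-27393 + (-1 + 2*161))*(32480 + 68) = (-27393 + (-1 + 322))*32548 = (-27393 + 321)*32548 = -27072*32548 = -881139456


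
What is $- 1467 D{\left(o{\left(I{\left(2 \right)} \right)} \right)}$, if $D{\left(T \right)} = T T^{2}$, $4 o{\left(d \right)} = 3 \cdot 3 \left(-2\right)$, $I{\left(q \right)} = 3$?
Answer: $\frac{1069443}{8} \approx 1.3368 \cdot 10^{5}$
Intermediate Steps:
$o{\left(d \right)} = - \frac{9}{2}$ ($o{\left(d \right)} = \frac{3 \cdot 3 \left(-2\right)}{4} = \frac{9 \left(-2\right)}{4} = \frac{1}{4} \left(-18\right) = - \frac{9}{2}$)
$D{\left(T \right)} = T^{3}$
$- 1467 D{\left(o{\left(I{\left(2 \right)} \right)} \right)} = - 1467 \left(- \frac{9}{2}\right)^{3} = \left(-1467\right) \left(- \frac{729}{8}\right) = \frac{1069443}{8}$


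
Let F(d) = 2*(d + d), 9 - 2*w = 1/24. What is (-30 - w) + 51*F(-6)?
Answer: -60407/48 ≈ -1258.5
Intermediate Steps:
w = 215/48 (w = 9/2 - 1/2/24 = 9/2 - 1/2*1/24 = 9/2 - 1/48 = 215/48 ≈ 4.4792)
F(d) = 4*d (F(d) = 2*(2*d) = 4*d)
(-30 - w) + 51*F(-6) = (-30 - 1*215/48) + 51*(4*(-6)) = (-30 - 215/48) + 51*(-24) = -1655/48 - 1224 = -60407/48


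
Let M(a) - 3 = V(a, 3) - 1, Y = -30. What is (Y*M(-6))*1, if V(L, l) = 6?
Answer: -240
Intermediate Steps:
M(a) = 8 (M(a) = 3 + (6 - 1) = 3 + 5 = 8)
(Y*M(-6))*1 = -30*8*1 = -240*1 = -240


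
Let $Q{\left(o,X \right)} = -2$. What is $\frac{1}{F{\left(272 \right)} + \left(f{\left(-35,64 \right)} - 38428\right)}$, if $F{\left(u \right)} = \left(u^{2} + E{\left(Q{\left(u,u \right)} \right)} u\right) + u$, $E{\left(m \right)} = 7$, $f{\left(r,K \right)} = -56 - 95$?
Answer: $\frac{1}{37581} \approx 2.6609 \cdot 10^{-5}$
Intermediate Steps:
$f{\left(r,K \right)} = -151$ ($f{\left(r,K \right)} = -56 - 95 = -151$)
$F{\left(u \right)} = u^{2} + 8 u$ ($F{\left(u \right)} = \left(u^{2} + 7 u\right) + u = u^{2} + 8 u$)
$\frac{1}{F{\left(272 \right)} + \left(f{\left(-35,64 \right)} - 38428\right)} = \frac{1}{272 \left(8 + 272\right) - 38579} = \frac{1}{272 \cdot 280 - 38579} = \frac{1}{76160 - 38579} = \frac{1}{37581}$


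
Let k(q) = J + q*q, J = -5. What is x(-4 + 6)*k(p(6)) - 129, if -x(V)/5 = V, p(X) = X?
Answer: -439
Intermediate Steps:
k(q) = -5 + q² (k(q) = -5 + q*q = -5 + q²)
x(V) = -5*V
x(-4 + 6)*k(p(6)) - 129 = (-5*(-4 + 6))*(-5 + 6²) - 129 = (-5*2)*(-5 + 36) - 129 = -10*31 - 129 = -310 - 129 = -439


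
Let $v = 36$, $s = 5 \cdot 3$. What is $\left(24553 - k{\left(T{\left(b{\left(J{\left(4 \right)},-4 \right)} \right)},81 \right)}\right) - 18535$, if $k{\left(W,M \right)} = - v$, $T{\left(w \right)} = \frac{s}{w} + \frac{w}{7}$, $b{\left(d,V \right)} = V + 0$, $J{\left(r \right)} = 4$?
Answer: $6054$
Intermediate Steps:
$s = 15$
$b{\left(d,V \right)} = V$
$T{\left(w \right)} = \frac{15}{w} + \frac{w}{7}$
$k{\left(W,M \right)} = -36$ ($k{\left(W,M \right)} = \left(-1\right) 36 = -36$)
$\left(24553 - k{\left(T{\left(b{\left(J{\left(4 \right)},-4 \right)} \right)},81 \right)}\right) - 18535 = \left(24553 - -36\right) - 18535 = \left(24553 + 36\right) - 18535 = 24589 - 18535 = 6054$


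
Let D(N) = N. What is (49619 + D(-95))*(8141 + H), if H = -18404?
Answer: -508264812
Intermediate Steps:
(49619 + D(-95))*(8141 + H) = (49619 - 95)*(8141 - 18404) = 49524*(-10263) = -508264812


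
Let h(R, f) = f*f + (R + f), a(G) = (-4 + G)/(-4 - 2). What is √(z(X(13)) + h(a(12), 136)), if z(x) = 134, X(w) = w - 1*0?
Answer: √168882/3 ≈ 136.98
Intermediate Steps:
a(G) = ⅔ - G/6 (a(G) = (-4 + G)/(-6) = (-4 + G)*(-⅙) = ⅔ - G/6)
X(w) = w (X(w) = w + 0 = w)
h(R, f) = R + f + f² (h(R, f) = f² + (R + f) = R + f + f²)
√(z(X(13)) + h(a(12), 136)) = √(134 + ((⅔ - ⅙*12) + 136 + 136²)) = √(134 + ((⅔ - 2) + 136 + 18496)) = √(134 + (-4/3 + 136 + 18496)) = √(134 + 55892/3) = √(56294/3) = √168882/3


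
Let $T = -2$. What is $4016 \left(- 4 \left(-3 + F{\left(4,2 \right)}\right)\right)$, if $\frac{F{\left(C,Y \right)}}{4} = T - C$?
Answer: $433728$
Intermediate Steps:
$F{\left(C,Y \right)} = -8 - 4 C$ ($F{\left(C,Y \right)} = 4 \left(-2 - C\right) = -8 - 4 C$)
$4016 \left(- 4 \left(-3 + F{\left(4,2 \right)}\right)\right) = 4016 \left(- 4 \left(-3 - 24\right)\right) = 4016 \left(\left(-4\right) \left(-27\right)\right) = 4016 \cdot 108 = 433728$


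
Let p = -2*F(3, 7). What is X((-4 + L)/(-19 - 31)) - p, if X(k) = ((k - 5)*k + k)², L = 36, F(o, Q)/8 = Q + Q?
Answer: 90944736/390625 ≈ 232.82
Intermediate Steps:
F(o, Q) = 16*Q (F(o, Q) = 8*(Q + Q) = 8*(2*Q) = 16*Q)
p = -224 (p = -32*7 = -2*112 = -224)
X(k) = (k + k*(-5 + k))² (X(k) = ((-5 + k)*k + k)² = (k*(-5 + k) + k)² = (k + k*(-5 + k))²)
X((-4 + L)/(-19 - 31)) - p = ((-4 + 36)/(-19 - 31))²*(-4 + (-4 + 36)/(-19 - 31))² - 1*(-224) = (32/(-50))²*(-4 + 32/(-50))² + 224 = (32*(-1/50))²*(-4 + 32*(-1/50))² + 224 = (-16/25)²*(-4 - 16/25)² + 224 = 256*(-116/25)²/625 + 224 = (256/625)*(13456/625) + 224 = 3444736/390625 + 224 = 90944736/390625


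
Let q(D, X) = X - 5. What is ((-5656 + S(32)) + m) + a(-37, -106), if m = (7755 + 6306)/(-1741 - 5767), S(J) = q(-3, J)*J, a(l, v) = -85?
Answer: -36630577/7508 ≈ -4878.9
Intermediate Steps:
q(D, X) = -5 + X
S(J) = J*(-5 + J) (S(J) = (-5 + J)*J = J*(-5 + J))
m = -14061/7508 (m = 14061/(-7508) = 14061*(-1/7508) = -14061/7508 ≈ -1.8728)
((-5656 + S(32)) + m) + a(-37, -106) = ((-5656 + 32*(-5 + 32)) - 14061/7508) - 85 = ((-5656 + 32*27) - 14061/7508) - 85 = ((-5656 + 864) - 14061/7508) - 85 = (-4792 - 14061/7508) - 85 = -35992397/7508 - 85 = -36630577/7508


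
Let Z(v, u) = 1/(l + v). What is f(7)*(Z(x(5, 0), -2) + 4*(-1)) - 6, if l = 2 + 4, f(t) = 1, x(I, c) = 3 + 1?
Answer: -99/10 ≈ -9.9000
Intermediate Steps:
x(I, c) = 4
l = 6
Z(v, u) = 1/(6 + v)
f(7)*(Z(x(5, 0), -2) + 4*(-1)) - 6 = 1*(1/(6 + 4) + 4*(-1)) - 6 = 1*(1/10 - 4) - 6 = 1*(-39/10) - 6 = -39/10 - 6 = -99/10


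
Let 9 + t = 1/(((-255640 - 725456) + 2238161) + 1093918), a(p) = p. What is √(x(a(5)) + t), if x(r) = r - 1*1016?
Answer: I*√5637663485263797/2350983 ≈ 31.937*I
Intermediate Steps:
x(r) = -1016 + r (x(r) = r - 1016 = -1016 + r)
t = -21158846/2350983 (t = -9 + 1/(((-255640 - 725456) + 2238161) + 1093918) = -9 + 1/((-981096 + 2238161) + 1093918) = -9 + 1/(1257065 + 1093918) = -9 + 1/2350983 = -21158846/2350983 ≈ -9.0000)
√(x(a(5)) + t) = √((-1016 + 5) - 21158846/2350983) = √(-1011 - 21158846/2350983) = √(-2398002659/2350983) = I*√5637663485263797/2350983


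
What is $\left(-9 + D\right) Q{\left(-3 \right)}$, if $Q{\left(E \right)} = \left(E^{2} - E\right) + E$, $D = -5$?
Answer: $-126$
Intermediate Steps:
$Q{\left(E \right)} = E^{2}$
$\left(-9 + D\right) Q{\left(-3 \right)} = \left(-9 - 5\right) \left(-3\right)^{2} = \left(-14\right) 9 = -126$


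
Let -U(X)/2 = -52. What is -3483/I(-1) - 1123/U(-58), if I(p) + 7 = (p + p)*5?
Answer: 343141/1768 ≈ 194.08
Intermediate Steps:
U(X) = 104 (U(X) = -2*(-52) = 104)
I(p) = -7 + 10*p (I(p) = -7 + (p + p)*5 = -7 + (2*p)*5 = -7 + 10*p)
-3483/I(-1) - 1123/U(-58) = -3483/(-7 + 10*(-1)) - 1123/104 = -3483/(-7 - 10) - 1123*1/104 = -3483/(-17) - 1123/104 = -3483*(-1/17) - 1123/104 = 3483/17 - 1123/104 = 343141/1768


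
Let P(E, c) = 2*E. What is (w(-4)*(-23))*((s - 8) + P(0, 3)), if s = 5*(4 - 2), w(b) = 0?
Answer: 0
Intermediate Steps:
s = 10 (s = 5*2 = 10)
(w(-4)*(-23))*((s - 8) + P(0, 3)) = (0*(-23))*((10 - 8) + 2*0) = 0*(2 + 0) = 0*2 = 0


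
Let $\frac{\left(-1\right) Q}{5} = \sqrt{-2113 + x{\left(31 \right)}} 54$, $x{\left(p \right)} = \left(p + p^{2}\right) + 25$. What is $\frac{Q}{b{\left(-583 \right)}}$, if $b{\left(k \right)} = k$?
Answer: $\frac{540 i \sqrt{274}}{583} \approx 15.332 i$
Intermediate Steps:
$x{\left(p \right)} = 25 + p + p^{2}$
$Q = - 540 i \sqrt{274}$ ($Q = - 5 \sqrt{-2113 + \left(25 + 31 + 31^{2}\right)} 54 = - 5 \sqrt{-2113 + \left(25 + 31 + 961\right)} 54 = - 5 \sqrt{-2113 + 1017} \cdot 54 = - 5 \sqrt{-1096} \cdot 54 = - 5 \cdot 2 i \sqrt{274} \cdot 54 = - 5 \cdot 108 i \sqrt{274} = - 540 i \sqrt{274} \approx - 8938.6 i$)
$\frac{Q}{b{\left(-583 \right)}} = \frac{\left(-540\right) i \sqrt{274}}{-583} = - 540 i \sqrt{274} \left(- \frac{1}{583}\right) = \frac{540 i \sqrt{274}}{583}$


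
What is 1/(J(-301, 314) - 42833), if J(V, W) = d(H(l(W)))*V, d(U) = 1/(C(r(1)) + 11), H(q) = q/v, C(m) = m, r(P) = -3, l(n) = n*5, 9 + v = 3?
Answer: -8/342965 ≈ -2.3326e-5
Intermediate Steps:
v = -6 (v = -9 + 3 = -6)
l(n) = 5*n
H(q) = -q/6 (H(q) = q/(-6) = q*(-⅙) = -q/6)
d(U) = ⅛ (d(U) = 1/(-3 + 11) = 1/8 = ⅛)
J(V, W) = V/8
1/(J(-301, 314) - 42833) = 1/((⅛)*(-301) - 42833) = 1/(-301/8 - 42833) = 1/(-342965/8) = -8/342965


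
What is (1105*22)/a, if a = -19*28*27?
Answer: -12155/7182 ≈ -1.6924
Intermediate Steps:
a = -14364 (a = -532*27 = -14364)
(1105*22)/a = (1105*22)/(-14364) = 24310*(-1/14364) = -12155/7182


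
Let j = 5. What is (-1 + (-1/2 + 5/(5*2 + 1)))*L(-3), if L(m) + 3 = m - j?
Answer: 23/2 ≈ 11.500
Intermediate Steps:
L(m) = -8 + m (L(m) = -3 + (m - 1*5) = -3 + (m - 5) = -3 + (-5 + m) = -8 + m)
(-1 + (-1/2 + 5/(5*2 + 1)))*L(-3) = (-1 + (-1/2 + 5/(5*2 + 1)))*(-8 - 3) = (-1 + (-1*½ + 5/(10 + 1)))*(-11) = (-1 + (-½ + 5/11))*(-11) = (-1 - 1/22)*(-11) = -23/22*(-11) = 23/2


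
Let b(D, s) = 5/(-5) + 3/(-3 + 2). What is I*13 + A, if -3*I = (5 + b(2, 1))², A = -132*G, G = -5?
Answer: 1967/3 ≈ 655.67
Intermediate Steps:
b(D, s) = -4 (b(D, s) = 5*(-⅕) + 3/(-1) = -1 + 3*(-1) = -1 - 3 = -4)
A = 660 (A = -132*(-5) = 660)
I = -⅓ (I = -(5 - 4)²/3 = -⅓*1² = -⅓*1 = -⅓ ≈ -0.33333)
I*13 + A = -⅓*13 + 660 = -13/3 + 660 = 1967/3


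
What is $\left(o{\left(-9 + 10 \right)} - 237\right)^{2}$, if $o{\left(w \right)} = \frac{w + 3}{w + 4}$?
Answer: $\frac{1394761}{25} \approx 55790.0$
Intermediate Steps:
$o{\left(w \right)} = \frac{3 + w}{4 + w}$
$\left(o{\left(-9 + 10 \right)} - 237\right)^{2} = \left(\frac{3 + \left(-9 + 10\right)}{4 + \left(-9 + 10\right)} - 237\right)^{2} = \left(\frac{3 + 1}{4 + 1} - 237\right)^{2} = \left(\frac{1}{5} \cdot 4 - 237\right)^{2} = \left(\frac{4}{5} - 237\right)^{2} = \left(- \frac{1181}{5}\right)^{2} = \frac{1394761}{25}$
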